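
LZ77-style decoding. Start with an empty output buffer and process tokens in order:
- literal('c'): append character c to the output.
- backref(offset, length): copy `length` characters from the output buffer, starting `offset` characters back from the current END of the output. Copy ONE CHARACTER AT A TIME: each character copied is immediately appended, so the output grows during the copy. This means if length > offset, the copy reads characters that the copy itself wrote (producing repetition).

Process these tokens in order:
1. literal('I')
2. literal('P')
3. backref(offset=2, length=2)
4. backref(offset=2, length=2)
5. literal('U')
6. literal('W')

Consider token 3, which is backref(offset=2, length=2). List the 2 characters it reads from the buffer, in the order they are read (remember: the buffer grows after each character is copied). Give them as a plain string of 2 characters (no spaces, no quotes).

Answer: IP

Derivation:
Token 1: literal('I'). Output: "I"
Token 2: literal('P'). Output: "IP"
Token 3: backref(off=2, len=2). Buffer before: "IP" (len 2)
  byte 1: read out[0]='I', append. Buffer now: "IPI"
  byte 2: read out[1]='P', append. Buffer now: "IPIP"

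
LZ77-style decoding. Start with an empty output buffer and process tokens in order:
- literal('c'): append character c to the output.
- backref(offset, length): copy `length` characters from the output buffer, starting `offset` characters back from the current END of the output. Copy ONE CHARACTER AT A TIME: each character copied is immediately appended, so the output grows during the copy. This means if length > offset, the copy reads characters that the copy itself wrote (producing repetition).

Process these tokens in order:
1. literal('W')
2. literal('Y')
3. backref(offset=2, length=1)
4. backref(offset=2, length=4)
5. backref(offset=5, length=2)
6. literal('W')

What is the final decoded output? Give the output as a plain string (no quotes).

Token 1: literal('W'). Output: "W"
Token 2: literal('Y'). Output: "WY"
Token 3: backref(off=2, len=1). Copied 'W' from pos 0. Output: "WYW"
Token 4: backref(off=2, len=4) (overlapping!). Copied 'YWYW' from pos 1. Output: "WYWYWYW"
Token 5: backref(off=5, len=2). Copied 'WY' from pos 2. Output: "WYWYWYWWY"
Token 6: literal('W'). Output: "WYWYWYWWYW"

Answer: WYWYWYWWYW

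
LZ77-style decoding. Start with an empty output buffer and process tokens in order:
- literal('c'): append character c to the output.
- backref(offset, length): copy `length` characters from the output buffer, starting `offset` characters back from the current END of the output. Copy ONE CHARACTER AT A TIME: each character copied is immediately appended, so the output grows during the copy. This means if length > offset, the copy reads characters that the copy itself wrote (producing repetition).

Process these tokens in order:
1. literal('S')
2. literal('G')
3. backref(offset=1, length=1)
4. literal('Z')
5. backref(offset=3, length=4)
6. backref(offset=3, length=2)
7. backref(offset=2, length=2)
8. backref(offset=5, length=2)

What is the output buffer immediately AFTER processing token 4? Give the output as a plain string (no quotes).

Answer: SGGZ

Derivation:
Token 1: literal('S'). Output: "S"
Token 2: literal('G'). Output: "SG"
Token 3: backref(off=1, len=1). Copied 'G' from pos 1. Output: "SGG"
Token 4: literal('Z'). Output: "SGGZ"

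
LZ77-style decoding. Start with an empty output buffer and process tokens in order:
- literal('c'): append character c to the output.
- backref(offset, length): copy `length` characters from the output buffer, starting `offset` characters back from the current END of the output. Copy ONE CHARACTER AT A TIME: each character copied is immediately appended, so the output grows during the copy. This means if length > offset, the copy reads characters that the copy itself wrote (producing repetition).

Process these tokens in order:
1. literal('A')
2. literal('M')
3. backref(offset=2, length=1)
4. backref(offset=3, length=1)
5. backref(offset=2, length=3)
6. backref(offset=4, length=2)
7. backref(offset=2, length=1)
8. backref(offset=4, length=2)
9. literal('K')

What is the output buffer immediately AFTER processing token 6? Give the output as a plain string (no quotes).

Answer: AMAAAAAAA

Derivation:
Token 1: literal('A'). Output: "A"
Token 2: literal('M'). Output: "AM"
Token 3: backref(off=2, len=1). Copied 'A' from pos 0. Output: "AMA"
Token 4: backref(off=3, len=1). Copied 'A' from pos 0. Output: "AMAA"
Token 5: backref(off=2, len=3) (overlapping!). Copied 'AAA' from pos 2. Output: "AMAAAAA"
Token 6: backref(off=4, len=2). Copied 'AA' from pos 3. Output: "AMAAAAAAA"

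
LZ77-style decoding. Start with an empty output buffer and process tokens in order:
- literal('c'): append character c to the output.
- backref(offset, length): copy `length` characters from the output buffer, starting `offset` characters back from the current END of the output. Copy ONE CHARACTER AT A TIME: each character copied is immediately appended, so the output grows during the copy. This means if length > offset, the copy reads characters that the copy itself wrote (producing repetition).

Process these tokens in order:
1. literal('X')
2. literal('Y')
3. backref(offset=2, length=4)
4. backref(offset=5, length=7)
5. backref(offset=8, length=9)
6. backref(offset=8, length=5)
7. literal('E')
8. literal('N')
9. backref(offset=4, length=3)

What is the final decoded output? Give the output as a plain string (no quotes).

Token 1: literal('X'). Output: "X"
Token 2: literal('Y'). Output: "XY"
Token 3: backref(off=2, len=4) (overlapping!). Copied 'XYXY' from pos 0. Output: "XYXYXY"
Token 4: backref(off=5, len=7) (overlapping!). Copied 'YXYXYYX' from pos 1. Output: "XYXYXYYXYXYYX"
Token 5: backref(off=8, len=9) (overlapping!). Copied 'YYXYXYYXY' from pos 5. Output: "XYXYXYYXYXYYXYYXYXYYXY"
Token 6: backref(off=8, len=5). Copied 'YXYXY' from pos 14. Output: "XYXYXYYXYXYYXYYXYXYYXYYXYXY"
Token 7: literal('E'). Output: "XYXYXYYXYXYYXYYXYXYYXYYXYXYE"
Token 8: literal('N'). Output: "XYXYXYYXYXYYXYYXYXYYXYYXYXYEN"
Token 9: backref(off=4, len=3). Copied 'XYE' from pos 25. Output: "XYXYXYYXYXYYXYYXYXYYXYYXYXYENXYE"

Answer: XYXYXYYXYXYYXYYXYXYYXYYXYXYENXYE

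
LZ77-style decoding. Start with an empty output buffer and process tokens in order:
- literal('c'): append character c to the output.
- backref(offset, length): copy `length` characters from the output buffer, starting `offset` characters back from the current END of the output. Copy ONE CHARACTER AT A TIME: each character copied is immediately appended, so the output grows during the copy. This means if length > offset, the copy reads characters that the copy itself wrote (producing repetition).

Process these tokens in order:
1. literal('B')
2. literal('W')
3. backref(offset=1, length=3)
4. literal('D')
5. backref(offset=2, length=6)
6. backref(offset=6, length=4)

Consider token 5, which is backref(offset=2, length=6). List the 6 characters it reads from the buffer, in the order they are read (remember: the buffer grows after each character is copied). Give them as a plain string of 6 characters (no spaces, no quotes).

Token 1: literal('B'). Output: "B"
Token 2: literal('W'). Output: "BW"
Token 3: backref(off=1, len=3) (overlapping!). Copied 'WWW' from pos 1. Output: "BWWWW"
Token 4: literal('D'). Output: "BWWWWD"
Token 5: backref(off=2, len=6). Buffer before: "BWWWWD" (len 6)
  byte 1: read out[4]='W', append. Buffer now: "BWWWWDW"
  byte 2: read out[5]='D', append. Buffer now: "BWWWWDWD"
  byte 3: read out[6]='W', append. Buffer now: "BWWWWDWDW"
  byte 4: read out[7]='D', append. Buffer now: "BWWWWDWDWD"
  byte 5: read out[8]='W', append. Buffer now: "BWWWWDWDWDW"
  byte 6: read out[9]='D', append. Buffer now: "BWWWWDWDWDWD"

Answer: WDWDWD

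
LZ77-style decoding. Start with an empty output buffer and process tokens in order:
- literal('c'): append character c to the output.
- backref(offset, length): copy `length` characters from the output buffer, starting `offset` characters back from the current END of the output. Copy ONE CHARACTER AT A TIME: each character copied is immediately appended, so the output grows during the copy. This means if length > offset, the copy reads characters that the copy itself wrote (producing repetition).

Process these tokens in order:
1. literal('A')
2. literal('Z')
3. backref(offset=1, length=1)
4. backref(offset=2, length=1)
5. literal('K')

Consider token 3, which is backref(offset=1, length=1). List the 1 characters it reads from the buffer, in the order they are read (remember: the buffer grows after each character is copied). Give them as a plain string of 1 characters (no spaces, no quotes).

Token 1: literal('A'). Output: "A"
Token 2: literal('Z'). Output: "AZ"
Token 3: backref(off=1, len=1). Buffer before: "AZ" (len 2)
  byte 1: read out[1]='Z', append. Buffer now: "AZZ"

Answer: Z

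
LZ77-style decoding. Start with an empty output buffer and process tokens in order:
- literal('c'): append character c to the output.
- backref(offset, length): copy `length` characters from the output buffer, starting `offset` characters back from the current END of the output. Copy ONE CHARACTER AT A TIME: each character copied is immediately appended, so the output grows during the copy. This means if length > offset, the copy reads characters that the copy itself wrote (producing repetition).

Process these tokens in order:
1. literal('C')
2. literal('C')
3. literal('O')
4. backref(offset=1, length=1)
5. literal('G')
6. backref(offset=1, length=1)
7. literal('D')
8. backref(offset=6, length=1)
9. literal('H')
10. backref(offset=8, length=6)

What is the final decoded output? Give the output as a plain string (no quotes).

Answer: CCOOGGDCHCOOGGD

Derivation:
Token 1: literal('C'). Output: "C"
Token 2: literal('C'). Output: "CC"
Token 3: literal('O'). Output: "CCO"
Token 4: backref(off=1, len=1). Copied 'O' from pos 2. Output: "CCOO"
Token 5: literal('G'). Output: "CCOOG"
Token 6: backref(off=1, len=1). Copied 'G' from pos 4. Output: "CCOOGG"
Token 7: literal('D'). Output: "CCOOGGD"
Token 8: backref(off=6, len=1). Copied 'C' from pos 1. Output: "CCOOGGDC"
Token 9: literal('H'). Output: "CCOOGGDCH"
Token 10: backref(off=8, len=6). Copied 'COOGGD' from pos 1. Output: "CCOOGGDCHCOOGGD"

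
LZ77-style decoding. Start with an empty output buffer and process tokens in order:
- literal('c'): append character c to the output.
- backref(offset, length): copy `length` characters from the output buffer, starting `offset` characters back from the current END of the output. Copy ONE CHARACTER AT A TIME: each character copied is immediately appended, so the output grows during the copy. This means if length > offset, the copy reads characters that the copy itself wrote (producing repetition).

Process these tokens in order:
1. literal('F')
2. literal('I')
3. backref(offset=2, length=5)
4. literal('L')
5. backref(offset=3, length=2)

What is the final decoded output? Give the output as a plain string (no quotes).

Answer: FIFIFIFLIF

Derivation:
Token 1: literal('F'). Output: "F"
Token 2: literal('I'). Output: "FI"
Token 3: backref(off=2, len=5) (overlapping!). Copied 'FIFIF' from pos 0. Output: "FIFIFIF"
Token 4: literal('L'). Output: "FIFIFIFL"
Token 5: backref(off=3, len=2). Copied 'IF' from pos 5. Output: "FIFIFIFLIF"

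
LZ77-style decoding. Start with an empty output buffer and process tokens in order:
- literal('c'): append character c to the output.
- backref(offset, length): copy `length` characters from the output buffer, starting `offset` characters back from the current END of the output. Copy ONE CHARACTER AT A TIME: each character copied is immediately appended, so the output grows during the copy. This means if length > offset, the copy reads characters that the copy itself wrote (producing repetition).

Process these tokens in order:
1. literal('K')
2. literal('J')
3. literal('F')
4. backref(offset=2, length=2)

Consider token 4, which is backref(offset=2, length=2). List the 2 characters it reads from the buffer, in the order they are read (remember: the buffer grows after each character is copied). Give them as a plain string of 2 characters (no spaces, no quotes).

Answer: JF

Derivation:
Token 1: literal('K'). Output: "K"
Token 2: literal('J'). Output: "KJ"
Token 3: literal('F'). Output: "KJF"
Token 4: backref(off=2, len=2). Buffer before: "KJF" (len 3)
  byte 1: read out[1]='J', append. Buffer now: "KJFJ"
  byte 2: read out[2]='F', append. Buffer now: "KJFJF"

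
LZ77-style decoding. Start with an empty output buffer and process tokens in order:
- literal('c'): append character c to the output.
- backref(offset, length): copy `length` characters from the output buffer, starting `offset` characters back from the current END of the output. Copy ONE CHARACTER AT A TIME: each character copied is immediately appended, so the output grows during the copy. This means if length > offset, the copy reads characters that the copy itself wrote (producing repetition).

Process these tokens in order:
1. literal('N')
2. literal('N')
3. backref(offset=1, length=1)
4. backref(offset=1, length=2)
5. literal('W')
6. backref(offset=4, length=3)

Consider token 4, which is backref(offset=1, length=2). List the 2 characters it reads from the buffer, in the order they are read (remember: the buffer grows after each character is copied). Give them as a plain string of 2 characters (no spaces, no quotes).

Answer: NN

Derivation:
Token 1: literal('N'). Output: "N"
Token 2: literal('N'). Output: "NN"
Token 3: backref(off=1, len=1). Copied 'N' from pos 1. Output: "NNN"
Token 4: backref(off=1, len=2). Buffer before: "NNN" (len 3)
  byte 1: read out[2]='N', append. Buffer now: "NNNN"
  byte 2: read out[3]='N', append. Buffer now: "NNNNN"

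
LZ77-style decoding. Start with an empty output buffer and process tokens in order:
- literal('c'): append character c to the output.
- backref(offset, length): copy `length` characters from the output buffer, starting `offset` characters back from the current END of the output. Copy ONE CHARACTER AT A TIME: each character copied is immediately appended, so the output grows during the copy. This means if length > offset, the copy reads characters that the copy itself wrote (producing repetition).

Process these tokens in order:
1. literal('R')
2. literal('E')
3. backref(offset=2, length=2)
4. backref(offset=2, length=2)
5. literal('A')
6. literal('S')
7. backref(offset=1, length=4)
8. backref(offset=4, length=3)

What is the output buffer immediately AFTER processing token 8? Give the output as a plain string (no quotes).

Answer: REREREASSSSSSSS

Derivation:
Token 1: literal('R'). Output: "R"
Token 2: literal('E'). Output: "RE"
Token 3: backref(off=2, len=2). Copied 'RE' from pos 0. Output: "RERE"
Token 4: backref(off=2, len=2). Copied 'RE' from pos 2. Output: "RERERE"
Token 5: literal('A'). Output: "REREREA"
Token 6: literal('S'). Output: "REREREAS"
Token 7: backref(off=1, len=4) (overlapping!). Copied 'SSSS' from pos 7. Output: "REREREASSSSS"
Token 8: backref(off=4, len=3). Copied 'SSS' from pos 8. Output: "REREREASSSSSSSS"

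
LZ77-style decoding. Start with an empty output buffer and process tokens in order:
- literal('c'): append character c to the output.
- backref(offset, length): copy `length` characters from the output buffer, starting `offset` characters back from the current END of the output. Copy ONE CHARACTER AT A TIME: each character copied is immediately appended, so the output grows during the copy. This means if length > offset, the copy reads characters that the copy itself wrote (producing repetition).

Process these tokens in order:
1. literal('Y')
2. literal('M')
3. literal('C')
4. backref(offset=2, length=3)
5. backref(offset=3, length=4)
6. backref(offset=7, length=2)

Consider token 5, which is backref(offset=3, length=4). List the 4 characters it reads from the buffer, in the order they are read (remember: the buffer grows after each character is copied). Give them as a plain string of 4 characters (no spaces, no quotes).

Token 1: literal('Y'). Output: "Y"
Token 2: literal('M'). Output: "YM"
Token 3: literal('C'). Output: "YMC"
Token 4: backref(off=2, len=3) (overlapping!). Copied 'MCM' from pos 1. Output: "YMCMCM"
Token 5: backref(off=3, len=4). Buffer before: "YMCMCM" (len 6)
  byte 1: read out[3]='M', append. Buffer now: "YMCMCMM"
  byte 2: read out[4]='C', append. Buffer now: "YMCMCMMC"
  byte 3: read out[5]='M', append. Buffer now: "YMCMCMMCM"
  byte 4: read out[6]='M', append. Buffer now: "YMCMCMMCMM"

Answer: MCMM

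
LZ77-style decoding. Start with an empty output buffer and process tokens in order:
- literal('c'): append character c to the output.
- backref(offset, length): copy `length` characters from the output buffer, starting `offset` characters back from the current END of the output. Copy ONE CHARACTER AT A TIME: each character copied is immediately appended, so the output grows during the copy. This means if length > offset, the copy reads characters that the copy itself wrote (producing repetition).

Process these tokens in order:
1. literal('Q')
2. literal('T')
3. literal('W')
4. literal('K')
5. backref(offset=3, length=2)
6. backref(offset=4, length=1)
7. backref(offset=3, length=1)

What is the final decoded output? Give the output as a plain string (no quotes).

Answer: QTWKTWWT

Derivation:
Token 1: literal('Q'). Output: "Q"
Token 2: literal('T'). Output: "QT"
Token 3: literal('W'). Output: "QTW"
Token 4: literal('K'). Output: "QTWK"
Token 5: backref(off=3, len=2). Copied 'TW' from pos 1. Output: "QTWKTW"
Token 6: backref(off=4, len=1). Copied 'W' from pos 2. Output: "QTWKTWW"
Token 7: backref(off=3, len=1). Copied 'T' from pos 4. Output: "QTWKTWWT"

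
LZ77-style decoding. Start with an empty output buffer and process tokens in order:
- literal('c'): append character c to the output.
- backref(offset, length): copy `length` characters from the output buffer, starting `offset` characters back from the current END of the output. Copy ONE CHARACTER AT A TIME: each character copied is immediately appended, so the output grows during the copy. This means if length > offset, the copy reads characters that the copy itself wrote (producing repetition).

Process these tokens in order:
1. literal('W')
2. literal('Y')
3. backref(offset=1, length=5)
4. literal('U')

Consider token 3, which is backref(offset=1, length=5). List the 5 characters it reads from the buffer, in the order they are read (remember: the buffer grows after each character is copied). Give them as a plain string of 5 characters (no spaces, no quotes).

Answer: YYYYY

Derivation:
Token 1: literal('W'). Output: "W"
Token 2: literal('Y'). Output: "WY"
Token 3: backref(off=1, len=5). Buffer before: "WY" (len 2)
  byte 1: read out[1]='Y', append. Buffer now: "WYY"
  byte 2: read out[2]='Y', append. Buffer now: "WYYY"
  byte 3: read out[3]='Y', append. Buffer now: "WYYYY"
  byte 4: read out[4]='Y', append. Buffer now: "WYYYYY"
  byte 5: read out[5]='Y', append. Buffer now: "WYYYYYY"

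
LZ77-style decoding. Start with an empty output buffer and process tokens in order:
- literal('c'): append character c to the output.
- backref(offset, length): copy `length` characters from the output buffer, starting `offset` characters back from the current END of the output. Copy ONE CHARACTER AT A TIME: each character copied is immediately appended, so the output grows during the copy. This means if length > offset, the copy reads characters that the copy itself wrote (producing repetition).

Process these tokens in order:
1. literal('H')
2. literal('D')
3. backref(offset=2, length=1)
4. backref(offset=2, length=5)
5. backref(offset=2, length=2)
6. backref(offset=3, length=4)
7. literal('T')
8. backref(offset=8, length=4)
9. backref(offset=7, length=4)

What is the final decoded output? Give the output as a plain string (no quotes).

Answer: HDHDHDHDHDDHDDTDHDDDDTD

Derivation:
Token 1: literal('H'). Output: "H"
Token 2: literal('D'). Output: "HD"
Token 3: backref(off=2, len=1). Copied 'H' from pos 0. Output: "HDH"
Token 4: backref(off=2, len=5) (overlapping!). Copied 'DHDHD' from pos 1. Output: "HDHDHDHD"
Token 5: backref(off=2, len=2). Copied 'HD' from pos 6. Output: "HDHDHDHDHD"
Token 6: backref(off=3, len=4) (overlapping!). Copied 'DHDD' from pos 7. Output: "HDHDHDHDHDDHDD"
Token 7: literal('T'). Output: "HDHDHDHDHDDHDDT"
Token 8: backref(off=8, len=4). Copied 'DHDD' from pos 7. Output: "HDHDHDHDHDDHDDTDHDD"
Token 9: backref(off=7, len=4). Copied 'DDTD' from pos 12. Output: "HDHDHDHDHDDHDDTDHDDDDTD"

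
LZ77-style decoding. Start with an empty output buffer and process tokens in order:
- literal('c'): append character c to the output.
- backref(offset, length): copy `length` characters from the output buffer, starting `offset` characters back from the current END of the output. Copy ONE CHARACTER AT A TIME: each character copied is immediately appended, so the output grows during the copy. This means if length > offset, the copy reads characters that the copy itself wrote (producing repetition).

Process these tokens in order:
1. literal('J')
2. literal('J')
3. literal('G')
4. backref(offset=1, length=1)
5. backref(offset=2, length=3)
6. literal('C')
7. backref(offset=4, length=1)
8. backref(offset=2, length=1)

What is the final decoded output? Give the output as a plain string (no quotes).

Answer: JJGGGGGCGC

Derivation:
Token 1: literal('J'). Output: "J"
Token 2: literal('J'). Output: "JJ"
Token 3: literal('G'). Output: "JJG"
Token 4: backref(off=1, len=1). Copied 'G' from pos 2. Output: "JJGG"
Token 5: backref(off=2, len=3) (overlapping!). Copied 'GGG' from pos 2. Output: "JJGGGGG"
Token 6: literal('C'). Output: "JJGGGGGC"
Token 7: backref(off=4, len=1). Copied 'G' from pos 4. Output: "JJGGGGGCG"
Token 8: backref(off=2, len=1). Copied 'C' from pos 7. Output: "JJGGGGGCGC"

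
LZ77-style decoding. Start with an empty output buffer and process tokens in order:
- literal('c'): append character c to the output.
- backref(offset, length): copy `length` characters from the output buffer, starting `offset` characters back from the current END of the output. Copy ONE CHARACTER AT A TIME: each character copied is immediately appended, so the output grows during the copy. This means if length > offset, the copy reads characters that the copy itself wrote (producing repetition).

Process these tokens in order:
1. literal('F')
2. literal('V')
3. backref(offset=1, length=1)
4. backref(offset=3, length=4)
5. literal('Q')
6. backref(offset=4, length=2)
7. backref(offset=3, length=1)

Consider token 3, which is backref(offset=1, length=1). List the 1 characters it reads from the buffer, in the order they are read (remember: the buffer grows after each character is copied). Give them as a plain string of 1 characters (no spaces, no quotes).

Token 1: literal('F'). Output: "F"
Token 2: literal('V'). Output: "FV"
Token 3: backref(off=1, len=1). Buffer before: "FV" (len 2)
  byte 1: read out[1]='V', append. Buffer now: "FVV"

Answer: V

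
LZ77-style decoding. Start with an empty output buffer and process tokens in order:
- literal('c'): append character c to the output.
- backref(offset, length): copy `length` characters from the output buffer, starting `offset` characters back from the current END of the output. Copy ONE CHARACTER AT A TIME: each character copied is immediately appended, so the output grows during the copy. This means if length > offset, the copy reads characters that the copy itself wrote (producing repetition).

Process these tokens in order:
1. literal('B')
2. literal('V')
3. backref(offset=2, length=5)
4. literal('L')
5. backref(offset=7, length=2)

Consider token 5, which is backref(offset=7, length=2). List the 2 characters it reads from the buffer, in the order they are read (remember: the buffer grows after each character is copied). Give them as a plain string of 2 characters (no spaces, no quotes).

Token 1: literal('B'). Output: "B"
Token 2: literal('V'). Output: "BV"
Token 3: backref(off=2, len=5) (overlapping!). Copied 'BVBVB' from pos 0. Output: "BVBVBVB"
Token 4: literal('L'). Output: "BVBVBVBL"
Token 5: backref(off=7, len=2). Buffer before: "BVBVBVBL" (len 8)
  byte 1: read out[1]='V', append. Buffer now: "BVBVBVBLV"
  byte 2: read out[2]='B', append. Buffer now: "BVBVBVBLVB"

Answer: VB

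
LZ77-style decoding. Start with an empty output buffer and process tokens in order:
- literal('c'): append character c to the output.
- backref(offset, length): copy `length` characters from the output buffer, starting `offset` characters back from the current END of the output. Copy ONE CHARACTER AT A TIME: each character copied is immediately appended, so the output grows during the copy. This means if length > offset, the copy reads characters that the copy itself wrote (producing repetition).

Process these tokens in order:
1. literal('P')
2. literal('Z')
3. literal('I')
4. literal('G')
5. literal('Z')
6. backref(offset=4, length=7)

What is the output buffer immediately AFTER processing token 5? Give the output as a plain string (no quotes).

Answer: PZIGZ

Derivation:
Token 1: literal('P'). Output: "P"
Token 2: literal('Z'). Output: "PZ"
Token 3: literal('I'). Output: "PZI"
Token 4: literal('G'). Output: "PZIG"
Token 5: literal('Z'). Output: "PZIGZ"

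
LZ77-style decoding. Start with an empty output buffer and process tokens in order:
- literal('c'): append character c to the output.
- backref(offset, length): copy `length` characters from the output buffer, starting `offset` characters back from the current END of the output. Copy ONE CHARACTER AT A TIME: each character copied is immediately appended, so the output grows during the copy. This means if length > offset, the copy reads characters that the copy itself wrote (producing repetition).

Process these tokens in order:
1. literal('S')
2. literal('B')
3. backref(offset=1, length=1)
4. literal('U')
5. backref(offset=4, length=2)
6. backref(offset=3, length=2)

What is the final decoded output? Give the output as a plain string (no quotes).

Answer: SBBUSBUS

Derivation:
Token 1: literal('S'). Output: "S"
Token 2: literal('B'). Output: "SB"
Token 3: backref(off=1, len=1). Copied 'B' from pos 1. Output: "SBB"
Token 4: literal('U'). Output: "SBBU"
Token 5: backref(off=4, len=2). Copied 'SB' from pos 0. Output: "SBBUSB"
Token 6: backref(off=3, len=2). Copied 'US' from pos 3. Output: "SBBUSBUS"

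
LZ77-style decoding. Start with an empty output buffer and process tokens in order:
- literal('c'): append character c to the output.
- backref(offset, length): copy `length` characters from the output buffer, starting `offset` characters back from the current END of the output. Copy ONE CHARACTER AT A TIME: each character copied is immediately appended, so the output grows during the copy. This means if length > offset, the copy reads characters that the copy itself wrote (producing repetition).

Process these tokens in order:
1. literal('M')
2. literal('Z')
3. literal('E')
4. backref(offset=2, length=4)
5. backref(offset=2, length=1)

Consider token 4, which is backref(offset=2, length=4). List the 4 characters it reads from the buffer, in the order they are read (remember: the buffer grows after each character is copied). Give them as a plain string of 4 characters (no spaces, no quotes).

Token 1: literal('M'). Output: "M"
Token 2: literal('Z'). Output: "MZ"
Token 3: literal('E'). Output: "MZE"
Token 4: backref(off=2, len=4). Buffer before: "MZE" (len 3)
  byte 1: read out[1]='Z', append. Buffer now: "MZEZ"
  byte 2: read out[2]='E', append. Buffer now: "MZEZE"
  byte 3: read out[3]='Z', append. Buffer now: "MZEZEZ"
  byte 4: read out[4]='E', append. Buffer now: "MZEZEZE"

Answer: ZEZE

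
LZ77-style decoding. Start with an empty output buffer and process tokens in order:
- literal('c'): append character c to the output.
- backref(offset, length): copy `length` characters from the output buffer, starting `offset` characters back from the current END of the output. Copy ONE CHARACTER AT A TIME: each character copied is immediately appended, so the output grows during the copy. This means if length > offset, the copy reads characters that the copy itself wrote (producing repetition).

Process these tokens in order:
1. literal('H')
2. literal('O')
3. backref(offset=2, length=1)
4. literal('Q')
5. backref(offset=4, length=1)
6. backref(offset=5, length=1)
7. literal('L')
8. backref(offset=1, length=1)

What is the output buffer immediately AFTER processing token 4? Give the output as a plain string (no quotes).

Answer: HOHQ

Derivation:
Token 1: literal('H'). Output: "H"
Token 2: literal('O'). Output: "HO"
Token 3: backref(off=2, len=1). Copied 'H' from pos 0. Output: "HOH"
Token 4: literal('Q'). Output: "HOHQ"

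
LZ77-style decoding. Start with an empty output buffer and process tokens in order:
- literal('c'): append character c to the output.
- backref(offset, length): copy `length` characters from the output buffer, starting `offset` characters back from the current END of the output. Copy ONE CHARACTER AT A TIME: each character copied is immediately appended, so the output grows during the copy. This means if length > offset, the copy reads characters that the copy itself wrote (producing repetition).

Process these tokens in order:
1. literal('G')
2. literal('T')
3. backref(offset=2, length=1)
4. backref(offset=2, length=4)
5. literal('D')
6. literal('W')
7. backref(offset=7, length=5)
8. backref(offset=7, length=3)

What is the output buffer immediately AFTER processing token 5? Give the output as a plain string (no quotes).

Token 1: literal('G'). Output: "G"
Token 2: literal('T'). Output: "GT"
Token 3: backref(off=2, len=1). Copied 'G' from pos 0. Output: "GTG"
Token 4: backref(off=2, len=4) (overlapping!). Copied 'TGTG' from pos 1. Output: "GTGTGTG"
Token 5: literal('D'). Output: "GTGTGTGD"

Answer: GTGTGTGD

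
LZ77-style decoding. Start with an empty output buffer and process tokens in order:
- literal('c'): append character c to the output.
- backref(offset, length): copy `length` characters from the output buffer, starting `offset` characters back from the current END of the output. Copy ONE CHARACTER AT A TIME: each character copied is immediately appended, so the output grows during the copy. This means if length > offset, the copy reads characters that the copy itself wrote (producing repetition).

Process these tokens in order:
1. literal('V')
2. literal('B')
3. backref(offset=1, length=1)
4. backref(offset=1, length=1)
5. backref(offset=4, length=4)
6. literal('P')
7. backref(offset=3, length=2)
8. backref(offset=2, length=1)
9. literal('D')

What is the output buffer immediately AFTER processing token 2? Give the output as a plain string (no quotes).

Token 1: literal('V'). Output: "V"
Token 2: literal('B'). Output: "VB"

Answer: VB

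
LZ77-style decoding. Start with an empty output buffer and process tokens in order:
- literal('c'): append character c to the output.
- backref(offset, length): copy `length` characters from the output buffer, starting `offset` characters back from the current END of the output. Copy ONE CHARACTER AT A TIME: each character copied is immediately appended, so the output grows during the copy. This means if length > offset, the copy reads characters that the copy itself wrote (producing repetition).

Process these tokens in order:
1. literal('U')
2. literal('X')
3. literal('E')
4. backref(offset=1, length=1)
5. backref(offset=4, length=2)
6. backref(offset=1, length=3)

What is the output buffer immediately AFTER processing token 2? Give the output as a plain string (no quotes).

Token 1: literal('U'). Output: "U"
Token 2: literal('X'). Output: "UX"

Answer: UX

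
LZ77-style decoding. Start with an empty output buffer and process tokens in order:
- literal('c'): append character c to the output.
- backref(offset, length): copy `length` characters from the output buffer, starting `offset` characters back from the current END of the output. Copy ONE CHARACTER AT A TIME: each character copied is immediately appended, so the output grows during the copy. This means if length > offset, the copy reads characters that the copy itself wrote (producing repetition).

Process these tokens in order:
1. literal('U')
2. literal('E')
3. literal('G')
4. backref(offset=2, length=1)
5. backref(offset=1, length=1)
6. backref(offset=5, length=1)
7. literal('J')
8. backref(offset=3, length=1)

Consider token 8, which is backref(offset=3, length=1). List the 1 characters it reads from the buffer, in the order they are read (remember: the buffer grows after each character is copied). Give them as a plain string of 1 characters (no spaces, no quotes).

Answer: E

Derivation:
Token 1: literal('U'). Output: "U"
Token 2: literal('E'). Output: "UE"
Token 3: literal('G'). Output: "UEG"
Token 4: backref(off=2, len=1). Copied 'E' from pos 1. Output: "UEGE"
Token 5: backref(off=1, len=1). Copied 'E' from pos 3. Output: "UEGEE"
Token 6: backref(off=5, len=1). Copied 'U' from pos 0. Output: "UEGEEU"
Token 7: literal('J'). Output: "UEGEEUJ"
Token 8: backref(off=3, len=1). Buffer before: "UEGEEUJ" (len 7)
  byte 1: read out[4]='E', append. Buffer now: "UEGEEUJE"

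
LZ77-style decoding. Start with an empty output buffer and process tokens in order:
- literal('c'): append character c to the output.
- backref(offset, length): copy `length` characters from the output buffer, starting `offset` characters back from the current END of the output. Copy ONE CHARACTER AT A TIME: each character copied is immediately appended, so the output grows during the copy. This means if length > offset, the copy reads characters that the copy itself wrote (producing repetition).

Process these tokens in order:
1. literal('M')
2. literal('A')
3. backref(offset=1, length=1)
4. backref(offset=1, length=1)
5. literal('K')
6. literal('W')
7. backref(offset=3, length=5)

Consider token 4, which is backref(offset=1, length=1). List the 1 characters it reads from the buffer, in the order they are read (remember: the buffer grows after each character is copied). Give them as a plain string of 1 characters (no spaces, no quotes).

Answer: A

Derivation:
Token 1: literal('M'). Output: "M"
Token 2: literal('A'). Output: "MA"
Token 3: backref(off=1, len=1). Copied 'A' from pos 1. Output: "MAA"
Token 4: backref(off=1, len=1). Buffer before: "MAA" (len 3)
  byte 1: read out[2]='A', append. Buffer now: "MAAA"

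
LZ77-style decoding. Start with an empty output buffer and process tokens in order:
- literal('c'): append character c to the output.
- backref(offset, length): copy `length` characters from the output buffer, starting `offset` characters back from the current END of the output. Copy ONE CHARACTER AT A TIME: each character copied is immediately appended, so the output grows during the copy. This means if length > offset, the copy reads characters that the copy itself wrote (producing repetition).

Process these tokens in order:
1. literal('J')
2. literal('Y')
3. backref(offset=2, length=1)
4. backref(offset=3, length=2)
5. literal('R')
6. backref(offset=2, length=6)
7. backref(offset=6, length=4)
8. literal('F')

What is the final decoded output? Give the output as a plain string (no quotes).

Answer: JYJJYRYRYRYRYRYRF

Derivation:
Token 1: literal('J'). Output: "J"
Token 2: literal('Y'). Output: "JY"
Token 3: backref(off=2, len=1). Copied 'J' from pos 0. Output: "JYJ"
Token 4: backref(off=3, len=2). Copied 'JY' from pos 0. Output: "JYJJY"
Token 5: literal('R'). Output: "JYJJYR"
Token 6: backref(off=2, len=6) (overlapping!). Copied 'YRYRYR' from pos 4. Output: "JYJJYRYRYRYR"
Token 7: backref(off=6, len=4). Copied 'YRYR' from pos 6. Output: "JYJJYRYRYRYRYRYR"
Token 8: literal('F'). Output: "JYJJYRYRYRYRYRYRF"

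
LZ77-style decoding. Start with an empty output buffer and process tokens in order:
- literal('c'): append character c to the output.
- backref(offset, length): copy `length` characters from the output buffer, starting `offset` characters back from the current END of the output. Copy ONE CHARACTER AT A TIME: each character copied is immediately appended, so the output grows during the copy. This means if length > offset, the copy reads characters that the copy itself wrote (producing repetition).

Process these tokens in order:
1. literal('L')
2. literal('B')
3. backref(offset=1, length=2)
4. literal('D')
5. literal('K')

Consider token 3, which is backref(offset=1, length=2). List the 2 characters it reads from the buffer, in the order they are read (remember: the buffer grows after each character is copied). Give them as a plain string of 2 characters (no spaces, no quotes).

Answer: BB

Derivation:
Token 1: literal('L'). Output: "L"
Token 2: literal('B'). Output: "LB"
Token 3: backref(off=1, len=2). Buffer before: "LB" (len 2)
  byte 1: read out[1]='B', append. Buffer now: "LBB"
  byte 2: read out[2]='B', append. Buffer now: "LBBB"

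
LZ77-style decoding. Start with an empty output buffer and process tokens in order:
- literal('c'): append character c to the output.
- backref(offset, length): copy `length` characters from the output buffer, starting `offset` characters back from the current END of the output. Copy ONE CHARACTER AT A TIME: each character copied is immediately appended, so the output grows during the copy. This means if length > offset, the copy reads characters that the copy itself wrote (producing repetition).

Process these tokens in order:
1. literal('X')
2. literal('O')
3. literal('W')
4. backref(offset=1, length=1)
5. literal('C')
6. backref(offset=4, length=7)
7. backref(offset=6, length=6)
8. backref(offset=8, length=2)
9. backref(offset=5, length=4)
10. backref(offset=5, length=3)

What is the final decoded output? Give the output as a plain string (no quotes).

Answer: XOWWCOWWCOWWWWCOWWWWOWWWWOW

Derivation:
Token 1: literal('X'). Output: "X"
Token 2: literal('O'). Output: "XO"
Token 3: literal('W'). Output: "XOW"
Token 4: backref(off=1, len=1). Copied 'W' from pos 2. Output: "XOWW"
Token 5: literal('C'). Output: "XOWWC"
Token 6: backref(off=4, len=7) (overlapping!). Copied 'OWWCOWW' from pos 1. Output: "XOWWCOWWCOWW"
Token 7: backref(off=6, len=6). Copied 'WWCOWW' from pos 6. Output: "XOWWCOWWCOWWWWCOWW"
Token 8: backref(off=8, len=2). Copied 'WW' from pos 10. Output: "XOWWCOWWCOWWWWCOWWWW"
Token 9: backref(off=5, len=4). Copied 'OWWW' from pos 15. Output: "XOWWCOWWCOWWWWCOWWWWOWWW"
Token 10: backref(off=5, len=3). Copied 'WOW' from pos 19. Output: "XOWWCOWWCOWWWWCOWWWWOWWWWOW"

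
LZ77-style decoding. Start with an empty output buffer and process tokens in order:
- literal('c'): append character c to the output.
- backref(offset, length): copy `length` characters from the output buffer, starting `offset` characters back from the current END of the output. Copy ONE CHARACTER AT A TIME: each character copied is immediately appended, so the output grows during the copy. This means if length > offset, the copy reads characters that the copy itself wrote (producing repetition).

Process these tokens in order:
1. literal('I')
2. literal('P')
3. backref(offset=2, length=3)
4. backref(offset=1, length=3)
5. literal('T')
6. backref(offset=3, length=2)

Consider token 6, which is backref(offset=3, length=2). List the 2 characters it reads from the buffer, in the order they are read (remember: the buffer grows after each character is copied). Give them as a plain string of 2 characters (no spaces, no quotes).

Answer: II

Derivation:
Token 1: literal('I'). Output: "I"
Token 2: literal('P'). Output: "IP"
Token 3: backref(off=2, len=3) (overlapping!). Copied 'IPI' from pos 0. Output: "IPIPI"
Token 4: backref(off=1, len=3) (overlapping!). Copied 'III' from pos 4. Output: "IPIPIIII"
Token 5: literal('T'). Output: "IPIPIIIIT"
Token 6: backref(off=3, len=2). Buffer before: "IPIPIIIIT" (len 9)
  byte 1: read out[6]='I', append. Buffer now: "IPIPIIIITI"
  byte 2: read out[7]='I', append. Buffer now: "IPIPIIIITII"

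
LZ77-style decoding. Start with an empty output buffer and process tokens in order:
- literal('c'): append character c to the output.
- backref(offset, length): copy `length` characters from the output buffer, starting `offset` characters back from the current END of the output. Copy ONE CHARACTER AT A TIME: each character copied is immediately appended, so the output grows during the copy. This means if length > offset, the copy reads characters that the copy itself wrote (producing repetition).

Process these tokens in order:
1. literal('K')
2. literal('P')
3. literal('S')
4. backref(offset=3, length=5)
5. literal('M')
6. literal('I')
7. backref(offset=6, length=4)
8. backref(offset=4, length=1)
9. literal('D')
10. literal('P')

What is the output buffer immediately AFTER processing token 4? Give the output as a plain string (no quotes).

Answer: KPSKPSKP

Derivation:
Token 1: literal('K'). Output: "K"
Token 2: literal('P'). Output: "KP"
Token 3: literal('S'). Output: "KPS"
Token 4: backref(off=3, len=5) (overlapping!). Copied 'KPSKP' from pos 0. Output: "KPSKPSKP"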